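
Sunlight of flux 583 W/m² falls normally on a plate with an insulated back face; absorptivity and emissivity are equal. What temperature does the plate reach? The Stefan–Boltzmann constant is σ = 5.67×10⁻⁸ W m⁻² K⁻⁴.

T ≈ 318 K

Absorbed flux αS = emitted flux εσT⁴ (one radiating face); with α = ε, T = (S/σ)^(1/4).
T = (583 / 5.67×10⁻⁸)^(1/4) = (1.03×10^10)^(1/4).
T = 318 K.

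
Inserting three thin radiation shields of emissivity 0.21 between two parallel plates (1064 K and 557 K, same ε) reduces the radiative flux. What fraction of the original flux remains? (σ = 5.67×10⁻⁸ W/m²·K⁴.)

ratio ≈ 0.250

With N identical shields there are N+1 = 4 gaps in series, each with the same radiative resistance, so the flux falls to 1/(N+1) of its unshielded value.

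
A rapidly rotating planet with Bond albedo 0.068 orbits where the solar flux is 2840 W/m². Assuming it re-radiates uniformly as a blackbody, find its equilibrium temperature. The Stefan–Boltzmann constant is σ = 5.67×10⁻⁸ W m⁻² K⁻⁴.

T ≈ 329 K

Power absorbed = (1−a)S·πR²; power emitted = 4πR²σT⁴. Equating and cancelling πR²:
T = ((1−a)S / 4σ)^(1/4) = (2650 / (4 × 5.67×10⁻⁸))^(1/4) = (1.17×10^10)^(1/4).
T = 329 K.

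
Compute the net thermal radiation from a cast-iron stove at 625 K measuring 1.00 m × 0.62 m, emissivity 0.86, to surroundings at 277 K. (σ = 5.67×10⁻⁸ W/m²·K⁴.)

Q ≈ 4440 W

A = 1.00 × 0.62 = 0.620 m².
Q = εσA(T⁴ − T_s⁴). T⁴ − T_s⁴ = (625)⁴ − (277)⁴ = 1.53×10^11 − 5.89×10^9 = 1.47×10^11 K⁴.
Q = 0.86 × 5.67×10⁻⁸ × 0.620 × 1.47×10^11 = 4440 W.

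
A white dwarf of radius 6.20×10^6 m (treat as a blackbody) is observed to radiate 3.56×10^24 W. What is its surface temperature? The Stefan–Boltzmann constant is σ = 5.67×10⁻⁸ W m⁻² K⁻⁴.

T ≈ 19000 K

A = 4πr² = 4π × (6.20×10^6)² = 4.83×10^14 m².
From P = σAT⁴, T = (P / σA)^(1/4) = (3.56×10^24 / (5.67×10⁻⁸ × 4.83×10^14))^(1/4).
T = (1.30×10^17)^(1/4) = 19000 K.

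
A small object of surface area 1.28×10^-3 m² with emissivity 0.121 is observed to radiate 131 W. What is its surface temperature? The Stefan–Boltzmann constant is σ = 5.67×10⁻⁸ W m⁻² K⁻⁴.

T ≈ 1970 K

From P = εσAT⁴, T = (P / εσA)^(1/4) = (131 / (0.121 × 5.67×10⁻⁸ × 1.28×10^-3))^(1/4).
T = (1.49×10^13)^(1/4) = 1970 K.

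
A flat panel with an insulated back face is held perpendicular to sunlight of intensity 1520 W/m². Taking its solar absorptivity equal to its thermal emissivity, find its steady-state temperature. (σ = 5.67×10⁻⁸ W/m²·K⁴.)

Absorbed flux αS = emitted flux εσT⁴ (one radiating face); with α = ε, T = (S/σ)^(1/4).
T = (1520 / 5.67×10⁻⁸)^(1/4) = (2.68×10^10)^(1/4).
T = 405 K.

T ≈ 405 K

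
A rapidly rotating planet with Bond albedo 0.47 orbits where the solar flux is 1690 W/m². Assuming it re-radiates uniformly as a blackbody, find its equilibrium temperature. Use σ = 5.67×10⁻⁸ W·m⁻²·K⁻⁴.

T ≈ 251 K

Power absorbed = (1−a)S·πR²; power emitted = 4πR²σT⁴. Equating and cancelling πR²:
T = ((1−a)S / 4σ)^(1/4) = (896 / (4 × 5.67×10⁻⁸))^(1/4) = (3.95×10^9)^(1/4).
T = 251 K.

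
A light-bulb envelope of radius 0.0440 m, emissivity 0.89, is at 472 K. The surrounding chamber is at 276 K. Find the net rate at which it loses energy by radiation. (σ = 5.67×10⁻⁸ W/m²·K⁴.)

A = 4πr² = 4π × (0.0440)² = 0.0243 m².
Q = εσA(T⁴ − T_s⁴). T⁴ − T_s⁴ = (472)⁴ − (276)⁴ = 4.96×10^10 − 5.80×10^9 = 4.38×10^10 K⁴.
Q = 0.89 × 5.67×10⁻⁸ × 0.0243 × 4.38×10^10 = 53.8 W.

Q ≈ 53.8 W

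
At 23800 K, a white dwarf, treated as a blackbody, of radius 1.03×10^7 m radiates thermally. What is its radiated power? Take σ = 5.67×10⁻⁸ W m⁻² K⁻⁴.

A = 4πr² = 4π × (1.03×10^7)² = 1.33×10^15 m².
P = σAT⁴ = 5.67×10⁻⁸ × 1.33×10^15 × (23800)⁴ = 5.67×10⁻⁸ × 1.33×10^15 × 3.21×10^17.
P = 2.43×10^25 W.

P ≈ 2.43×10^25 W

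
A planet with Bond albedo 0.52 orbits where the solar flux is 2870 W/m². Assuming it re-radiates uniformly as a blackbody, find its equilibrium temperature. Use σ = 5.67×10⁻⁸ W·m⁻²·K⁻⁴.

T ≈ 279 K

Power absorbed = (1−a)S·πR²; power emitted = 4πR²σT⁴. Equating and cancelling πR²:
T = ((1−a)S / 4σ)^(1/4) = (1380 / (4 × 5.67×10⁻⁸))^(1/4) = (6.07×10^9)^(1/4).
T = 279 K.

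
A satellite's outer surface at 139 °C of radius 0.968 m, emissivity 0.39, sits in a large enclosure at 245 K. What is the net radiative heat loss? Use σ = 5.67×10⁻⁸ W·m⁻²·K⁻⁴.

Q ≈ 6560 W

A = 4πr² = 4π × (0.968)² = 11.8 m².
Convert: 139 °C = 412 K.
Q = εσA(T⁴ − T_s⁴). T⁴ − T_s⁴ = (412)⁴ − (245)⁴ = 2.88×10^10 − 3.60×10^9 = 2.52×10^10 K⁴.
Q = 0.39 × 5.67×10⁻⁸ × 11.8 × 2.52×10^10 = 6560 W.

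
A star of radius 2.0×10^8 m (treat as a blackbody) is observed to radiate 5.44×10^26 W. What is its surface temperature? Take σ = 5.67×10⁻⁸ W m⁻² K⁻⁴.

T ≈ 11800 K

A = 4πr² = 4π × (2.0×10^8)² = 5.03×10^17 m².
From P = σAT⁴, T = (P / σA)^(1/4) = (5.44×10^26 / (5.67×10⁻⁸ × 5.03×10^17))^(1/4).
T = (1.91×10^16)^(1/4) = 11800 K.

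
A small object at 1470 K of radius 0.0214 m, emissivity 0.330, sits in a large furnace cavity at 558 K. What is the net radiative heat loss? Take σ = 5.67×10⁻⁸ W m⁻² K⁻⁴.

Q ≈ 492 W

A = 4πr² = 4π × (0.0214)² = 5.75×10^-3 m².
Q = εσA(T⁴ − T_s⁴). T⁴ − T_s⁴ = (1470)⁴ − (558)⁴ = 4.67×10^12 − 9.69×10^10 = 4.57×10^12 K⁴.
Q = 0.330 × 5.67×10⁻⁸ × 5.75×10^-3 × 4.57×10^12 = 492 W.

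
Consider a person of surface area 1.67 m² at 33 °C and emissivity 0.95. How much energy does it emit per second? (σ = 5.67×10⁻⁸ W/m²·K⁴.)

33 °C = 306 K.
Stefan–Boltzmann: P = εσAT⁴ = 0.95 × 5.67×10⁻⁸ × 1.67 × (306)⁴ = 0.95 × 5.67×10⁻⁸ × 1.67 × 8.77×10^9.
P = 789 W.

P ≈ 789 W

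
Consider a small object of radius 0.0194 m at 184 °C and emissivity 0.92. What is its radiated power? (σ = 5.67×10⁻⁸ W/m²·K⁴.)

P ≈ 10.8 W

A = 4πr² = 4π × (0.0194)² = 4.73×10^-3 m².
184 °C = 457 K.
P = εσAT⁴ = 0.92 × 5.67×10⁻⁸ × 4.73×10^-3 × (457)⁴ = 0.92 × 5.67×10⁻⁸ × 4.73×10^-3 × 4.36×10^10.
P = 10.8 W.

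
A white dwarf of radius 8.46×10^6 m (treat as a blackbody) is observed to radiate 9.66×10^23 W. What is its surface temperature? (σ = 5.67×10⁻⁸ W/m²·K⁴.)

A = 4πr² = 4π × (8.46×10^6)² = 8.99×10^14 m².
From P = σAT⁴, T = (P / σA)^(1/4) = (9.66×10^23 / (5.67×10⁻⁸ × 8.99×10^14))^(1/4).
T = (1.89×10^16)^(1/4) = 11700 K.

T ≈ 11700 K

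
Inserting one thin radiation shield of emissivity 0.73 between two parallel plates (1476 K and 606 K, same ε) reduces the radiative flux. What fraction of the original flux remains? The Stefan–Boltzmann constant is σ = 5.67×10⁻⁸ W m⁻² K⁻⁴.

ratio ≈ 0.500

With N identical shields there are N+1 = 2 gaps in series, each with the same radiative resistance, so the flux falls to 1/(N+1) of its unshielded value.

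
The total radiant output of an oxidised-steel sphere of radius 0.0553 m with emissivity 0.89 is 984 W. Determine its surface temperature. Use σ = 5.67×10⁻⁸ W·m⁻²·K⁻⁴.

A = 4πr² = 4π × (0.0553)² = 0.0384 m².
From P = εσAT⁴, T = (P / εσA)^(1/4) = (984 / (0.89 × 5.67×10⁻⁸ × 0.0384))^(1/4).
T = (5.07×10^11)^(1/4) = 844 K.

T ≈ 844 K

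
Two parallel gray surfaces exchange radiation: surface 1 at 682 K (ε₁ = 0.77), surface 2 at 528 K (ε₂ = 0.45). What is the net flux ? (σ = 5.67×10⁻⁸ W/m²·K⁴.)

For two large parallel gray plates, q = σ(T₁⁴ − T₂⁴) / (1/ε₁ + 1/ε₂ − 1).
1/ε₁ + 1/ε₂ − 1 = 1/0.77 + 1/0.45 − 1 = 2.521.
T₁⁴ − T₂⁴ = 2.16×10^11 − 7.77×10^10 = 1.39×10^11 K⁴.
q = 5.67×10⁻⁸ × 1.39×10^11 / 2.521 = 3120 W/m².

q ≈ 3120 W/m²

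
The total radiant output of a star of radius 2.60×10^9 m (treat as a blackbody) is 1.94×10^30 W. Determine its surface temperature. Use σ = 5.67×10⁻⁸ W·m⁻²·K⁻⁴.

A = 4πr² = 4π × (2.60×10^9)² = 8.49×10^19 m².
From P = σAT⁴, T = (P / σA)^(1/4) = (1.94×10^30 / (5.67×10⁻⁸ × 8.49×10^19))^(1/4).
T = (4.03×10^17)^(1/4) = 25200 K.

T ≈ 25200 K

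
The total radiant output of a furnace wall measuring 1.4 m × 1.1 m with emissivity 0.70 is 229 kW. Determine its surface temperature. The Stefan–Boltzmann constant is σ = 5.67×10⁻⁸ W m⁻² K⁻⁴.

A = 1.4 × 1.1 = 1.54 m².
From P = εσAT⁴, T = (P / εσA)^(1/4) = (2.29×10^5 / (0.70 × 5.67×10⁻⁸ × 1.54))^(1/4).
T = (3.75×10^12)^(1/4) = 1390 K.

T ≈ 1390 K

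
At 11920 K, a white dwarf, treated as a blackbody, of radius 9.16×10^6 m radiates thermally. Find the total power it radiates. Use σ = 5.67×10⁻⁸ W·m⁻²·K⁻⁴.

A = 4πr² = 4π × (9.16×10^6)² = 1.05×10^15 m².
P = σAT⁴ = 5.67×10⁻⁸ × 1.05×10^15 × (11920)⁴ = 5.67×10⁻⁸ × 1.05×10^15 × 2.02×10^16.
P = 1.21×10^24 W.

P ≈ 1.21×10^24 W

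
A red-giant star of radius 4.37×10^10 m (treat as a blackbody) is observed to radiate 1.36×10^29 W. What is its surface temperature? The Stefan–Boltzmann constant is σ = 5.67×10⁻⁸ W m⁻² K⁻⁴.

T ≈ 3160 K

A = 4πr² = 4π × (4.37×10^10)² = 2.40×10^22 m².
From P = σAT⁴, T = (P / σA)^(1/4) = (1.36×10^29 / (5.67×10⁻⁸ × 2.40×10^22))^(1/4).
T = (10.00×10^13)^(1/4) = 3160 K.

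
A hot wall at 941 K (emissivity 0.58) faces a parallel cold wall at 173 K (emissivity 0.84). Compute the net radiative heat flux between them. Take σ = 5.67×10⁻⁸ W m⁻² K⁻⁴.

For two large parallel gray plates, q = σ(T₁⁴ − T₂⁴) / (1/ε₁ + 1/ε₂ − 1).
1/ε₁ + 1/ε₂ − 1 = 1/0.58 + 1/0.84 − 1 = 1.915.
T₁⁴ − T₂⁴ = 7.84×10^11 − 8.96×10^8 = 7.83×10^11 K⁴.
q = 5.67×10⁻⁸ × 7.83×10^11 / 1.915 = 23200 W/m².

q ≈ 23200 W/m²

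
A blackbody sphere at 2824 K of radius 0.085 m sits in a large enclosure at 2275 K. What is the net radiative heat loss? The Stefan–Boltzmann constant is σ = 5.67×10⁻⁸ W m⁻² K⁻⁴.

Q ≈ 1.90×10^5 W

A = 4πr² = 4π × (0.085)² = 0.0908 m².
Q = σA(T⁴ − T_s⁴). T⁴ − T_s⁴ = (2824)⁴ − (2275)⁴ = 6.36×10^13 − 2.68×10^13 = 3.68×10^13 K⁴.
Q = 5.67×10⁻⁸ × 0.0908 × 3.68×10^13 = 1.90×10^5 W.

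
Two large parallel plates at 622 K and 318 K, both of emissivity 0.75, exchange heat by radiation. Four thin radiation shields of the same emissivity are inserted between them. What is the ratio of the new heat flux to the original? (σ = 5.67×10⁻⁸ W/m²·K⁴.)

With N identical shields there are N+1 = 5 gaps in series, each with the same radiative resistance, so the flux falls to 1/(N+1) of its unshielded value.

ratio ≈ 0.200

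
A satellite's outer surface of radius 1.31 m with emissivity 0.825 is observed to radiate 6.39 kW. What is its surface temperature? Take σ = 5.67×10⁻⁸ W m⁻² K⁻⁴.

A = 4πr² = 4π × (1.31)² = 21.6 m².
From P = εσAT⁴, T = (P / εσA)^(1/4) = (6390 / (0.825 × 5.67×10⁻⁸ × 21.6))^(1/4).
T = (6.33×10^9)^(1/4) = 282 K.

T ≈ 282 K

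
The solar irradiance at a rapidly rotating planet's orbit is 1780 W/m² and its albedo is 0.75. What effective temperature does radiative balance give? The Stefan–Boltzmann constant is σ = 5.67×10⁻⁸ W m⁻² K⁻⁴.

T ≈ 210 K

Power absorbed = (1−a)S·πR²; power emitted = 4πR²σT⁴. Equating and cancelling πR²:
T = ((1−a)S / 4σ)^(1/4) = (445 / (4 × 5.67×10⁻⁸))^(1/4) = (1.96×10^9)^(1/4).
T = 210 K.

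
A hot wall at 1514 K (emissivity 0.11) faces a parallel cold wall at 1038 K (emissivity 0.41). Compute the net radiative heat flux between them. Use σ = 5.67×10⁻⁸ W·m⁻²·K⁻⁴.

For two large parallel gray plates, q = σ(T₁⁴ − T₂⁴) / (1/ε₁ + 1/ε₂ − 1).
1/ε₁ + 1/ε₂ − 1 = 1/0.11 + 1/0.41 − 1 = 10.53.
T₁⁴ − T₂⁴ = 5.25×10^12 − 1.16×10^12 = 4.09×10^12 K⁴.
q = 5.67×10⁻⁸ × 4.09×10^12 / 10.53 = 22000 W/m².

q ≈ 22000 W/m²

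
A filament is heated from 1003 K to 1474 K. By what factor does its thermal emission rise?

ratio ≈ 4.66

P ∝ T⁴, so the ratio is (1474/1003)⁴ = (1.470)⁴ = 4.66.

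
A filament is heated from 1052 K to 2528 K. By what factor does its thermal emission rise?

ratio ≈ 33.3

P ∝ T⁴, so the ratio is (2528/1052)⁴ = (2.403)⁴ = 33.3.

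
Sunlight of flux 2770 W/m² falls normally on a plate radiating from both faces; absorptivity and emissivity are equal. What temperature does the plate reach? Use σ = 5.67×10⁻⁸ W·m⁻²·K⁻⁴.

T ≈ 395 K

Absorbed flux αS = emitted flux 2εσT⁴ per unit area; with α = ε this gives T = (S/2σ)^(1/4).
T = (2770 / (2 × 5.67×10⁻⁸))^(1/4) = (2.44×10^10)^(1/4).
T = 395 K.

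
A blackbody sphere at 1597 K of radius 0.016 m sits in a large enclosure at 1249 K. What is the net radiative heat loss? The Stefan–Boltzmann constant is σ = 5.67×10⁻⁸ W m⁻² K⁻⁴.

A = 4πr² = 4π × (0.016)² = 3.22×10^-3 m².
Q = σA(T⁴ − T_s⁴). T⁴ − T_s⁴ = (1597)⁴ − (1249)⁴ = 6.50×10^12 − 2.43×10^12 = 4.07×10^12 K⁴.
Q = 5.67×10⁻⁸ × 3.22×10^-3 × 4.07×10^12 = 743 W.

Q ≈ 743 W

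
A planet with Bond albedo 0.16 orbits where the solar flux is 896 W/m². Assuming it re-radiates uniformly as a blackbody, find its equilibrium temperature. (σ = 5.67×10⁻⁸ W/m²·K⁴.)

Power absorbed = (1−a)S·πR²; power emitted = 4πR²σT⁴. Equating and cancelling πR²:
T = ((1−a)S / 4σ)^(1/4) = (753 / (4 × 5.67×10⁻⁸))^(1/4) = (3.32×10^9)^(1/4).
T = 240 K.

T ≈ 240 K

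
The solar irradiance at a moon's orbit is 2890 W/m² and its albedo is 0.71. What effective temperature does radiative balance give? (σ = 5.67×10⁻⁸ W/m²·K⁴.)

T ≈ 247 K

Power absorbed = (1−a)S·πR²; power emitted = 4πR²σT⁴. Equating and cancelling πR²:
T = ((1−a)S / 4σ)^(1/4) = (838 / (4 × 5.67×10⁻⁸))^(1/4) = (3.70×10^9)^(1/4).
T = 247 K.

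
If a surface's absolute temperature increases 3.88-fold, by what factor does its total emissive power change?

factor ≈ 227

P ∝ T⁴, so the power scales as (3.88)⁴ = 227.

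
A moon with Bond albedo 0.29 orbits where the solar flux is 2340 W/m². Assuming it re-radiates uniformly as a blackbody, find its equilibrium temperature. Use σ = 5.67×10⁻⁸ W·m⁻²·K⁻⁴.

Power absorbed = (1−a)S·πR²; power emitted = 4πR²σT⁴. Equating and cancelling πR²:
T = ((1−a)S / 4σ)^(1/4) = (1660 / (4 × 5.67×10⁻⁸))^(1/4) = (7.33×10^9)^(1/4).
T = 293 K.

T ≈ 293 K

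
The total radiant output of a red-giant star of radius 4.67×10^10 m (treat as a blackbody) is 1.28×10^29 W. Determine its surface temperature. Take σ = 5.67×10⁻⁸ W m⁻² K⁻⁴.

A = 4πr² = 4π × (4.67×10^10)² = 2.74×10^22 m².
From P = σAT⁴, T = (P / σA)^(1/4) = (1.28×10^29 / (5.67×10⁻⁸ × 2.74×10^22))^(1/4).
T = (8.24×10^13)^(1/4) = 3010 K.

T ≈ 3010 K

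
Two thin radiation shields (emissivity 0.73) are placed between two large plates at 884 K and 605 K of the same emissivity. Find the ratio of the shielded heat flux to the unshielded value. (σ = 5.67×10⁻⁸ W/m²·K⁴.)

With N identical shields there are N+1 = 3 gaps in series, each with the same radiative resistance, so the flux falls to 1/(N+1) of its unshielded value.

ratio ≈ 0.333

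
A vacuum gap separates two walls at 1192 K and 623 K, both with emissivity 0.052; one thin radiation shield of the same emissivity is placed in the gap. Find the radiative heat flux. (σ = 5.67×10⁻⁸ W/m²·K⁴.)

Each of the 2 gaps contributes resistance (2/ε − 1) = 2/0.052 − 1 = 37.46; total = 74.92.
q = σ(T₁⁴ − T₂⁴) / 74.92 = 5.67×10⁻⁸ × 1.87×10^12 / 74.92 = 1410 W/m².

q ≈ 1410 W/m²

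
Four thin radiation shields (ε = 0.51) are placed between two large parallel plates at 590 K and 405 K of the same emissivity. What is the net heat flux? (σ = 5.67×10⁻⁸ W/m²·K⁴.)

q ≈ 366 W/m²

Each of the 5 gaps contributes resistance (2/ε − 1) = 2/0.51 − 1 = 2.922; total = 14.61.
q = σ(T₁⁴ − T₂⁴) / 14.61 = 5.67×10⁻⁸ × 9.43×10^10 / 14.61 = 366 W/m².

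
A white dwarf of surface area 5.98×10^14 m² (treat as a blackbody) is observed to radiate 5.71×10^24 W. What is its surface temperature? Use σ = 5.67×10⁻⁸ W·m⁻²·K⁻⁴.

T ≈ 20300 K

From P = σAT⁴, T = (P / σA)^(1/4) = (5.71×10^24 / (5.67×10⁻⁸ × 5.98×10^14))^(1/4).
T = (1.68×10^17)^(1/4) = 20300 K.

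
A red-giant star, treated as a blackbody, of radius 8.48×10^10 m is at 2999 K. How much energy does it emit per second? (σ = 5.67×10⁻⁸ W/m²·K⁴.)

A = 4πr² = 4π × (8.48×10^10)² = 9.04×10^22 m².
P = σAT⁴ = 5.67×10⁻⁸ × 9.04×10^22 × (2999)⁴ = 5.67×10⁻⁸ × 9.04×10^22 × 8.09×10^13.
P = 4.14×10^29 W.

P ≈ 4.14×10^29 W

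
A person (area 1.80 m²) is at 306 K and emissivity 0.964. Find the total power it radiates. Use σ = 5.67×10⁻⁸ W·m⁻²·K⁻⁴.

P ≈ 863 W

Stefan–Boltzmann: P = εσAT⁴ = 0.964 × 5.67×10⁻⁸ × 1.80 × (306)⁴ = 0.964 × 5.67×10⁻⁸ × 1.80 × 8.77×10^9.
P = 863 W.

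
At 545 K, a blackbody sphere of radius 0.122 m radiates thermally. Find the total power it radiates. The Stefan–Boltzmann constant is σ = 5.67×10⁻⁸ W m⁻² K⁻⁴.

A = 4πr² = 4π × (0.122)² = 0.187 m².
P = σAT⁴ = 5.67×10⁻⁸ × 0.187 × (545)⁴ = 5.67×10⁻⁸ × 0.187 × 8.82×10^10.
P = 936 W.

P ≈ 936 W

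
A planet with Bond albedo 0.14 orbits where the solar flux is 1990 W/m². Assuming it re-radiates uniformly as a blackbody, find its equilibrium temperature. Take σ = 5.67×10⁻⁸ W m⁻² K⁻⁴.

T ≈ 295 K

Power absorbed = (1−a)S·πR²; power emitted = 4πR²σT⁴. Equating and cancelling πR²:
T = ((1−a)S / 4σ)^(1/4) = (1710 / (4 × 5.67×10⁻⁸))^(1/4) = (7.55×10^9)^(1/4).
T = 295 K.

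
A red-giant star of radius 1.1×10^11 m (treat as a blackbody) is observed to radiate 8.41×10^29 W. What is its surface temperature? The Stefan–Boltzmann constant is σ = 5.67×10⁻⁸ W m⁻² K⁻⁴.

T ≈ 3140 K

A = 4πr² = 4π × (1.1×10^11)² = 1.52×10^23 m².
From P = σAT⁴, T = (P / σA)^(1/4) = (8.41×10^29 / (5.67×10⁻⁸ × 1.52×10^23))^(1/4).
T = (9.75×10^13)^(1/4) = 3140 K.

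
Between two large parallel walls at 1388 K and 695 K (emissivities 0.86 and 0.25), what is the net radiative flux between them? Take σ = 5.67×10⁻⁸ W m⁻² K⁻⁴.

q ≈ 47400 W/m²

For two large parallel gray plates, q = σ(T₁⁴ − T₂⁴) / (1/ε₁ + 1/ε₂ − 1).
1/ε₁ + 1/ε₂ − 1 = 1/0.86 + 1/0.25 − 1 = 4.163.
T₁⁴ − T₂⁴ = 3.71×10^12 − 2.33×10^11 = 3.48×10^12 K⁴.
q = 5.67×10⁻⁸ × 3.48×10^12 / 4.163 = 47400 W/m².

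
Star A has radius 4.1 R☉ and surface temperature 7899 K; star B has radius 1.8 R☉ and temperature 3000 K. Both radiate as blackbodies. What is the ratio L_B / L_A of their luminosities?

L = 4πR²σT⁴ ∝ R²T⁴, so L_B/L_A = (1.8/4.1)² × (3000/7899)⁴ = 0.193 × 0.0208 = 4.01×10^-3.

L_B/L_A ≈ 4.01×10^-3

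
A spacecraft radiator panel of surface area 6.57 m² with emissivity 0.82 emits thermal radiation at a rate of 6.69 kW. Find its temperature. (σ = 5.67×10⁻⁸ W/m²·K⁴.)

T ≈ 385 K

From P = εσAT⁴, T = (P / εσA)^(1/4) = (6690 / (0.82 × 5.67×10⁻⁸ × 6.57))^(1/4).
T = (2.19×10^10)^(1/4) = 385 K.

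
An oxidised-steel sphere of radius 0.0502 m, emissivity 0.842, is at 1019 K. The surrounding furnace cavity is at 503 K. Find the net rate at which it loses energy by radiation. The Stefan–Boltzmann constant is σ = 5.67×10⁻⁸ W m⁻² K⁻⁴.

A = 4πr² = 4π × (0.0502)² = 0.0317 m².
Q = εσA(T⁴ − T_s⁴). T⁴ − T_s⁴ = (1019)⁴ − (503)⁴ = 1.08×10^12 − 6.40×10^10 = 1.01×10^12 K⁴.
Q = 0.842 × 5.67×10⁻⁸ × 0.0317 × 1.01×10^12 = 1530 W.

Q ≈ 1530 W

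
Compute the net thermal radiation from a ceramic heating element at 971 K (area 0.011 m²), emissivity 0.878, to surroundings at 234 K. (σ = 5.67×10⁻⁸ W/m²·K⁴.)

Q = εσA(T⁴ − T_s⁴). T⁴ − T_s⁴ = (971)⁴ − (234)⁴ = 8.89×10^11 − 3.00×10^9 = 8.86×10^11 K⁴.
Q = 0.878 × 5.67×10⁻⁸ × 0.0110 × 8.86×10^11 = 485 W.

Q ≈ 485 W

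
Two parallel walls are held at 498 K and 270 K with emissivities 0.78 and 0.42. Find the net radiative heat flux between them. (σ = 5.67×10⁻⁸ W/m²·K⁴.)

q ≈ 1200 W/m²

For two large parallel gray plates, q = σ(T₁⁴ − T₂⁴) / (1/ε₁ + 1/ε₂ − 1).
1/ε₁ + 1/ε₂ − 1 = 1/0.78 + 1/0.42 − 1 = 2.663.
T₁⁴ − T₂⁴ = 6.15×10^10 − 5.31×10^9 = 5.62×10^10 K⁴.
q = 5.67×10⁻⁸ × 5.62×10^10 / 2.663 = 1200 W/m².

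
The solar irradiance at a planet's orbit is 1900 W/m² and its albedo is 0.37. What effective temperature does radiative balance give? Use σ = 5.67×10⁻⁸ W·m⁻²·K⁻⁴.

T ≈ 270 K

Power absorbed = (1−a)S·πR²; power emitted = 4πR²σT⁴. Equating and cancelling πR²:
T = ((1−a)S / 4σ)^(1/4) = (1200 / (4 × 5.67×10⁻⁸))^(1/4) = (5.28×10^9)^(1/4).
T = 270 K.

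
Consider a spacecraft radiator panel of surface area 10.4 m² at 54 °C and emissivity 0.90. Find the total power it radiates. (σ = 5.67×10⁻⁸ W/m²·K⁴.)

54 °C = 327 K.
Stefan–Boltzmann: P = εσAT⁴ = 0.90 × 5.67×10⁻⁸ × 10.4 × (327)⁴ = 0.90 × 5.67×10⁻⁸ × 10.4 × 1.14×10^10.
P = 6070 W.

P ≈ 6070 W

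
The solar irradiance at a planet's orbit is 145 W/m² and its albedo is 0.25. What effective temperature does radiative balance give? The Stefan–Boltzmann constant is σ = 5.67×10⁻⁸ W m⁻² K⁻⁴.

T ≈ 148 K

Power absorbed = (1−a)S·πR²; power emitted = 4πR²σT⁴. Equating and cancelling πR²:
T = ((1−a)S / 4σ)^(1/4) = (109 / (4 × 5.67×10⁻⁸))^(1/4) = (4.79×10^8)^(1/4).
T = 148 K.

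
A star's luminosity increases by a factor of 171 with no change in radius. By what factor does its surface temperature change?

factor ≈ 3.62

P ∝ T⁴ ⇒ T ∝ P^(1/4), so T scales by (171)^(1/4) = 3.62.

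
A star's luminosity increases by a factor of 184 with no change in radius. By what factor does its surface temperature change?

factor ≈ 3.68

P ∝ T⁴ ⇒ T ∝ P^(1/4), so T scales by (184)^(1/4) = 3.68.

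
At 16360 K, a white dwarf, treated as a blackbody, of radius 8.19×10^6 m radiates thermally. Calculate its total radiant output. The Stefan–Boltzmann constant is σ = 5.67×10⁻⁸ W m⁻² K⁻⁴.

P ≈ 3.42×10^24 W

A = 4πr² = 4π × (8.19×10^6)² = 8.43×10^14 m².
P = σAT⁴ = 5.67×10⁻⁸ × 8.43×10^14 × (16360)⁴ = 5.67×10⁻⁸ × 8.43×10^14 × 7.16×10^16.
P = 3.42×10^24 W.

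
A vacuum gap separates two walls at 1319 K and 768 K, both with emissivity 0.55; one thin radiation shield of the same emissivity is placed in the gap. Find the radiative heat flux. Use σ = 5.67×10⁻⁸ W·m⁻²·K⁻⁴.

q ≈ 28800 W/m²

Each of the 2 gaps contributes resistance (2/ε − 1) = 2/0.55 − 1 = 2.636; total = 5.273.
q = σ(T₁⁴ − T₂⁴) / 5.273 = 5.67×10⁻⁸ × 2.68×10^12 / 5.273 = 28800 W/m².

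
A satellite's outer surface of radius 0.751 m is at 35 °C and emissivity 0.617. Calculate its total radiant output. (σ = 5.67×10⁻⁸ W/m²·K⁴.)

P ≈ 2230 W

A = 4πr² = 4π × (0.751)² = 7.09 m².
35 °C = 308 K.
P = εσAT⁴ = 0.617 × 5.67×10⁻⁸ × 7.09 × (308)⁴ = 0.617 × 5.67×10⁻⁸ × 7.09 × 9.00×10^9.
P = 2230 W.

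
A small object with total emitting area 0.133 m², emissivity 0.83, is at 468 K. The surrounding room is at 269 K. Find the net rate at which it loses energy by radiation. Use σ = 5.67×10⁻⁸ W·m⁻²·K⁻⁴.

Q = εσA(T⁴ − T_s⁴). T⁴ − T_s⁴ = (468)⁴ − (269)⁴ = 4.80×10^10 − 5.24×10^9 = 4.27×10^10 K⁴.
Q = 0.83 × 5.67×10⁻⁸ × 0.133 × 4.27×10^10 = 267 W.

Q ≈ 267 W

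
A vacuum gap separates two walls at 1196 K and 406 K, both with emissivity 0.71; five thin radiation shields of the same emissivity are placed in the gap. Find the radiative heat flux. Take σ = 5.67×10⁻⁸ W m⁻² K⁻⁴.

q ≈ 10500 W/m²

Each of the 6 gaps contributes resistance (2/ε − 1) = 2/0.71 − 1 = 1.817; total = 10.90.
q = σ(T₁⁴ − T₂⁴) / 10.90 = 5.67×10⁻⁸ × 2.02×10^12 / 10.90 = 10500 W/m².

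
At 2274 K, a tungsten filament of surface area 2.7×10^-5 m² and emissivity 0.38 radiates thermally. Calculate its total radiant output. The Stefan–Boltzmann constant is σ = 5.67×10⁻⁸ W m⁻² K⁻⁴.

Stefan–Boltzmann: P = εσAT⁴ = 0.38 × 5.67×10⁻⁸ × 2.70×10^-5 × (2274)⁴ = 0.38 × 5.67×10⁻⁸ × 2.70×10^-5 × 2.67×10^13.
P = 15.6 W.

P ≈ 15.6 W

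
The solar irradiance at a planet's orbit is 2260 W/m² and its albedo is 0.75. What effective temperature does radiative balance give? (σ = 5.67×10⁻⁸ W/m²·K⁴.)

T ≈ 223 K

Power absorbed = (1−a)S·πR²; power emitted = 4πR²σT⁴. Equating and cancelling πR²:
T = ((1−a)S / 4σ)^(1/4) = (565 / (4 × 5.67×10⁻⁸))^(1/4) = (2.49×10^9)^(1/4).
T = 223 K.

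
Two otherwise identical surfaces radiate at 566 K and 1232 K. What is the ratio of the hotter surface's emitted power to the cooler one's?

P ∝ T⁴, so the ratio is (1232/566)⁴ = (2.177)⁴ = 22.4.

ratio ≈ 22.4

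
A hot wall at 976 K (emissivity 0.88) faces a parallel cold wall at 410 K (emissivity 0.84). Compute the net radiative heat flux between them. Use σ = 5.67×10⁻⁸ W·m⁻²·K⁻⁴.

For two large parallel gray plates, q = σ(T₁⁴ − T₂⁴) / (1/ε₁ + 1/ε₂ − 1).
1/ε₁ + 1/ε₂ − 1 = 1/0.88 + 1/0.84 − 1 = 1.327.
T₁⁴ − T₂⁴ = 9.07×10^11 − 2.83×10^10 = 8.79×10^11 K⁴.
q = 5.67×10⁻⁸ × 8.79×10^11 / 1.327 = 37600 W/m².

q ≈ 37600 W/m²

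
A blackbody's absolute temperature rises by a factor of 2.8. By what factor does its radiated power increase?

P ∝ T⁴, so the power scales as (2.8)⁴ = 61.5.

factor ≈ 61.5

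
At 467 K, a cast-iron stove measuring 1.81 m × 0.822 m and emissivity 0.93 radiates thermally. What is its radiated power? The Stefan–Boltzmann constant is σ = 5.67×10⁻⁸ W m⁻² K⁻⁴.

P ≈ 3730 W

A = 1.81 × 0.822 = 1.49 m².
P = εσAT⁴ = 0.93 × 5.67×10⁻⁸ × 1.49 × (467)⁴ = 0.93 × 5.67×10⁻⁸ × 1.49 × 4.76×10^10.
P = 3730 W.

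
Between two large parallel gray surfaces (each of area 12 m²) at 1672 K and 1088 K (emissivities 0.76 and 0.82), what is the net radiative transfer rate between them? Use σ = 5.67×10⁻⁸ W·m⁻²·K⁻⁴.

Q ≈ 2.84×10^6 W

For two large parallel gray plates, q = σ(T₁⁴ − T₂⁴) / (1/ε₁ + 1/ε₂ − 1).
1/ε₁ + 1/ε₂ − 1 = 1/0.76 + 1/0.82 − 1 = 1.535.
T₁⁴ − T₂⁴ = 7.82×10^12 − 1.40×10^12 = 6.41×10^12 K⁴.
q = 5.67×10⁻⁸ × 6.41×10^12 / 1.535 = 2.37×10^5 W/m².
Q = q·A = 2.37×10^5 × 12 = 2.84×10^6 W.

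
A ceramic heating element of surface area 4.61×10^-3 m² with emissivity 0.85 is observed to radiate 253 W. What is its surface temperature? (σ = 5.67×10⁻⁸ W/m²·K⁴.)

From P = εσAT⁴, T = (P / εσA)^(1/4) = (253 / (0.85 × 5.67×10⁻⁸ × 4.61×10^-3))^(1/4).
T = (1.14×10^12)^(1/4) = 1030 K.

T ≈ 1030 K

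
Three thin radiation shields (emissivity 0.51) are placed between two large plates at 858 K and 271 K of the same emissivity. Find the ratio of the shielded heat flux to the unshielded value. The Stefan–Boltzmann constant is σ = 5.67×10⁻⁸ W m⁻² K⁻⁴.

With N identical shields there are N+1 = 4 gaps in series, each with the same radiative resistance, so the flux falls to 1/(N+1) of its unshielded value.

ratio ≈ 0.250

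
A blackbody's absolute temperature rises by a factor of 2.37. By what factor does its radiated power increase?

P ∝ T⁴, so the power scales as (2.37)⁴ = 31.5.

factor ≈ 31.5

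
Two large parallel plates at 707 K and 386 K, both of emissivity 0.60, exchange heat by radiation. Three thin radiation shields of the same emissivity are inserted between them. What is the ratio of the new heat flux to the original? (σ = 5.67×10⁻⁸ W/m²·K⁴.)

ratio ≈ 0.250

With N identical shields there are N+1 = 4 gaps in series, each with the same radiative resistance, so the flux falls to 1/(N+1) of its unshielded value.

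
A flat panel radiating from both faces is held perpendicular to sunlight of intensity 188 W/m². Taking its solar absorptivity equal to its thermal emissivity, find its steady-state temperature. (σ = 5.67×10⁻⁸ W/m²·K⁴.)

T ≈ 202 K

Absorbed flux αS = emitted flux 2εσT⁴ per unit area; with α = ε this gives T = (S/2σ)^(1/4).
T = (188 / (2 × 5.67×10⁻⁸))^(1/4) = (1.66×10^9)^(1/4).
T = 202 K.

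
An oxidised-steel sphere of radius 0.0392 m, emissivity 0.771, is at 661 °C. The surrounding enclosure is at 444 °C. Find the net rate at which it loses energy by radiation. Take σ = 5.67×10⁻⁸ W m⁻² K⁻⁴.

Q ≈ 419 W

A = 4πr² = 4π × (0.0392)² = 0.0193 m².
Convert: 661 °C = 934 K; 444 °C = 717 K.
Q = εσA(T⁴ − T_s⁴). T⁴ − T_s⁴ = (934)⁴ − (717)⁴ = 7.61×10^11 − 2.64×10^11 = 4.97×10^11 K⁴.
Q = 0.771 × 5.67×10⁻⁸ × 0.0193 × 4.97×10^11 = 419 W.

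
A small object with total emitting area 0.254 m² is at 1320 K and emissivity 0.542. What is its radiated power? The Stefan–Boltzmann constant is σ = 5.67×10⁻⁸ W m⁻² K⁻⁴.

P = εσAT⁴ = 0.542 × 5.67×10⁻⁸ × 0.254 × (1320)⁴ = 0.542 × 5.67×10⁻⁸ × 0.254 × 3.04×10^12.
P = 23700 W.

P ≈ 23700 W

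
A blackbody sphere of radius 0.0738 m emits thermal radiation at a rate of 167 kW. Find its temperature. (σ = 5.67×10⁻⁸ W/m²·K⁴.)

T ≈ 2560 K

A = 4πr² = 4π × (0.0738)² = 0.0684 m².
From P = σAT⁴, T = (P / σA)^(1/4) = (1.67×10^5 / (5.67×10⁻⁸ × 0.0684))^(1/4).
T = (4.30×10^13)^(1/4) = 2560 K.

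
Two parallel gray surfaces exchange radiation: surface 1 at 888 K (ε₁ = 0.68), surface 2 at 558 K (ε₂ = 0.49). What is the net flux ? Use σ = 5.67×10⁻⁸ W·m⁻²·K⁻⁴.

q ≈ 11800 W/m²

For two large parallel gray plates, q = σ(T₁⁴ − T₂⁴) / (1/ε₁ + 1/ε₂ − 1).
1/ε₁ + 1/ε₂ − 1 = 1/0.68 + 1/0.49 − 1 = 2.511.
T₁⁴ − T₂⁴ = 6.22×10^11 − 9.69×10^10 = 5.25×10^11 K⁴.
q = 5.67×10⁻⁸ × 5.25×10^11 / 2.511 = 11800 W/m².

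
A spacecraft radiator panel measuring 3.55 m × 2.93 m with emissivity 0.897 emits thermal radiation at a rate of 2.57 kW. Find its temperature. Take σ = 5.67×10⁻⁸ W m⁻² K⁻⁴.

T ≈ 264 K

A = 3.55 × 2.93 = 10.4 m².
From P = εσAT⁴, T = (P / εσA)^(1/4) = (2570 / (0.897 × 5.67×10⁻⁸ × 10.4))^(1/4).
T = (4.86×10^9)^(1/4) = 264 K.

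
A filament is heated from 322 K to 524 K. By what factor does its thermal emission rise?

ratio ≈ 7.01

P ∝ T⁴, so the ratio is (524/322)⁴ = (1.627)⁴ = 7.01.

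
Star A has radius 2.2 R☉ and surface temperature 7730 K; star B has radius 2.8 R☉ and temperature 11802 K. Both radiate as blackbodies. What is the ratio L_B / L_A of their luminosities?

L_B/L_A ≈ 8.80

L = 4πR²σT⁴ ∝ R²T⁴, so L_B/L_A = (2.8/2.2)² × (11802/7730)⁴ = 1.62 × 5.43 = 8.80.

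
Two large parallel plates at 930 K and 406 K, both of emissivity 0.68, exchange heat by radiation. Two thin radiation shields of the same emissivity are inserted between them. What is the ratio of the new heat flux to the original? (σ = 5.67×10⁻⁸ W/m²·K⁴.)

ratio ≈ 0.333

With N identical shields there are N+1 = 3 gaps in series, each with the same radiative resistance, so the flux falls to 1/(N+1) of its unshielded value.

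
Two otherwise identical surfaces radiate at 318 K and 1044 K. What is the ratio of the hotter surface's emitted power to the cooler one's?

P ∝ T⁴, so the ratio is (1044/318)⁴ = (3.283)⁴ = 116.

ratio ≈ 116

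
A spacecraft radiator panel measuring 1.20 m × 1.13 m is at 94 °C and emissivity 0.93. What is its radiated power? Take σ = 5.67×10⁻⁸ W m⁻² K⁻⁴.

A = 1.20 × 1.13 = 1.36 m².
94 °C = 367 K.
Stefan–Boltzmann: P = εσAT⁴ = 0.93 × 5.67×10⁻⁸ × 1.36 × (367)⁴ = 0.93 × 5.67×10⁻⁸ × 1.36 × 1.81×10^10.
P = 1300 W.

P ≈ 1300 W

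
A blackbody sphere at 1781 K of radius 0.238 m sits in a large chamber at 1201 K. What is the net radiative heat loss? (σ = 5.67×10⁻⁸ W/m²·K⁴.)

Q ≈ 3.22×10^5 W

A = 4πr² = 4π × (0.238)² = 0.712 m².
Q = σA(T⁴ − T_s⁴). T⁴ − T_s⁴ = (1781)⁴ − (1201)⁴ = 1.01×10^13 − 2.08×10^12 = 7.98×10^12 K⁴.
Q = 5.67×10⁻⁸ × 0.712 × 7.98×10^12 = 3.22×10^5 W.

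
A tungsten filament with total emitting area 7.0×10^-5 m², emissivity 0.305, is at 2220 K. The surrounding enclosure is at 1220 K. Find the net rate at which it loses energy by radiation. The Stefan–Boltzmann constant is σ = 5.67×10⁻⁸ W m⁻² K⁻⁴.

Q ≈ 26.7 W

Q = εσA(T⁴ − T_s⁴). T⁴ − T_s⁴ = (2220)⁴ − (1220)⁴ = 2.43×10^13 − 2.22×10^12 = 2.21×10^13 K⁴.
Q = 0.305 × 5.67×10⁻⁸ × 7.00×10^-5 × 2.21×10^13 = 26.7 W.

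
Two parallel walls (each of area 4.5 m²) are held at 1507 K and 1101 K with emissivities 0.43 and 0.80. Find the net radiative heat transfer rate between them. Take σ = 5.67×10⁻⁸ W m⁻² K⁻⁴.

For two large parallel gray plates, q = σ(T₁⁴ − T₂⁴) / (1/ε₁ + 1/ε₂ − 1).
1/ε₁ + 1/ε₂ − 1 = 1/0.43 + 1/0.80 − 1 = 2.576.
T₁⁴ − T₂⁴ = 5.16×10^12 − 1.47×10^12 = 3.69×10^12 K⁴.
q = 5.67×10⁻⁸ × 3.69×10^12 / 2.576 = 81200 W/m².
Q = q·A = 81200 × 4.5 = 3.65×10^5 W.

Q ≈ 3.65×10^5 W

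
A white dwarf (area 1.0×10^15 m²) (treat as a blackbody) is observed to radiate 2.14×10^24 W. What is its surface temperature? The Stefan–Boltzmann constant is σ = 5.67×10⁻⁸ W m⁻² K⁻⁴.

T ≈ 13900 K

From P = σAT⁴, T = (P / σA)^(1/4) = (2.14×10^24 / (5.67×10⁻⁸ × 1.00×10^15))^(1/4).
T = (3.77×10^16)^(1/4) = 13900 K.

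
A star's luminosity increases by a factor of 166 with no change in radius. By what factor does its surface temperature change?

factor ≈ 3.59

P ∝ T⁴ ⇒ T ∝ P^(1/4), so T scales by (166)^(1/4) = 3.59.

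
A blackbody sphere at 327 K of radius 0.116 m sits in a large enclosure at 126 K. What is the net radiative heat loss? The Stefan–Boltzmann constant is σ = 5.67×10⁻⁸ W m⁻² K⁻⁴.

Q ≈ 107 W

A = 4πr² = 4π × (0.116)² = 0.169 m².
Q = σA(T⁴ − T_s⁴). T⁴ − T_s⁴ = (327)⁴ − (126)⁴ = 1.14×10^10 − 2.52×10^8 = 1.12×10^10 K⁴.
Q = 5.67×10⁻⁸ × 0.169 × 1.12×10^10 = 107 W.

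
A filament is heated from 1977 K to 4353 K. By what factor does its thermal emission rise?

P ∝ T⁴, so the ratio is (4353/1977)⁴ = (2.202)⁴ = 23.5.

ratio ≈ 23.5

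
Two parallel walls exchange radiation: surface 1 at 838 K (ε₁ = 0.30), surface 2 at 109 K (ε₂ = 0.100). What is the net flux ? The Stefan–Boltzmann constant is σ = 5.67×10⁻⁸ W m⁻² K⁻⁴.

q ≈ 2270 W/m²

For two large parallel gray plates, q = σ(T₁⁴ − T₂⁴) / (1/ε₁ + 1/ε₂ − 1).
1/ε₁ + 1/ε₂ − 1 = 1/0.30 + 1/0.100 − 1 = 12.33.
T₁⁴ − T₂⁴ = 4.93×10^11 − 1.41×10^8 = 4.93×10^11 K⁴.
q = 5.67×10⁻⁸ × 4.93×10^11 / 12.33 = 2270 W/m².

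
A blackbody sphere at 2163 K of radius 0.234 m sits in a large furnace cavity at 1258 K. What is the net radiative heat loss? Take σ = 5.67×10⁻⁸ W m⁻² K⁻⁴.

A = 4πr² = 4π × (0.234)² = 0.688 m².
Q = σA(T⁴ − T_s⁴). T⁴ − T_s⁴ = (2163)⁴ − (1258)⁴ = 2.19×10^13 − 2.50×10^12 = 1.94×10^13 K⁴.
Q = 5.67×10⁻⁸ × 0.688 × 1.94×10^13 = 7.56×10^5 W.

Q ≈ 7.56×10^5 W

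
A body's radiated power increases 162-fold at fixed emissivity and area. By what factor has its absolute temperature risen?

P ∝ T⁴ ⇒ T ∝ P^(1/4), so T scales by (162)^(1/4) = 3.57.

factor ≈ 3.57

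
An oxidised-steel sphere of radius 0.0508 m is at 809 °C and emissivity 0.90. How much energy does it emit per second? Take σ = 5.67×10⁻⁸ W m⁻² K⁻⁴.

P ≈ 2270 W

A = 4πr² = 4π × (0.0508)² = 0.0324 m².
809 °C = 1082 K.
P = εσAT⁴ = 0.90 × 5.67×10⁻⁸ × 0.0324 × (1082)⁴ = 0.90 × 5.67×10⁻⁸ × 0.0324 × 1.37×10^12.
P = 2270 W.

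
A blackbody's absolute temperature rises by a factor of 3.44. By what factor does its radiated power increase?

P ∝ T⁴, so the power scales as (3.44)⁴ = 140.

factor ≈ 140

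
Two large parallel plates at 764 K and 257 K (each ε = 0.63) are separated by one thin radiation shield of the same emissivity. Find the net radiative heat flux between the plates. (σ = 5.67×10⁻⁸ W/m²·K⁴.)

q ≈ 4380 W/m²

Each of the 2 gaps contributes resistance (2/ε − 1) = 2/0.63 − 1 = 2.175; total = 4.349.
q = σ(T₁⁴ − T₂⁴) / 4.349 = 5.67×10⁻⁸ × 3.36×10^11 / 4.349 = 4380 W/m².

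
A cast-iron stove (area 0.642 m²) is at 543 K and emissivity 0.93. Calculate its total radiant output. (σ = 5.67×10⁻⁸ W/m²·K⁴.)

P ≈ 2940 W

P = εσAT⁴ = 0.93 × 5.67×10⁻⁸ × 0.642 × (543)⁴ = 0.93 × 5.67×10⁻⁸ × 0.642 × 8.69×10^10.
P = 2940 W.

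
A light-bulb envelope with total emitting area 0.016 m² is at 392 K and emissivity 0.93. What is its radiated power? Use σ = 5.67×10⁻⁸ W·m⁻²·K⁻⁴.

P ≈ 19.9 W

Stefan–Boltzmann: P = εσAT⁴ = 0.93 × 5.67×10⁻⁸ × 0.0160 × (392)⁴ = 0.93 × 5.67×10⁻⁸ × 0.0160 × 2.36×10^10.
P = 19.9 W.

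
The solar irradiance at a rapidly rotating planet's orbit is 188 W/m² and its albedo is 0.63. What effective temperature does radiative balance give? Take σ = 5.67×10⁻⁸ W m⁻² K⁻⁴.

Power absorbed = (1−a)S·πR²; power emitted = 4πR²σT⁴. Equating and cancelling πR²:
T = ((1−a)S / 4σ)^(1/4) = (69.6 / (4 × 5.67×10⁻⁸))^(1/4) = (3.07×10^8)^(1/4).
T = 132 K.

T ≈ 132 K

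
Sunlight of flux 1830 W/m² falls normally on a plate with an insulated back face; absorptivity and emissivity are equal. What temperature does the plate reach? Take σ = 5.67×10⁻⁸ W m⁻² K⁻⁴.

T ≈ 424 K

Absorbed flux αS = emitted flux εσT⁴ (one radiating face); with α = ε, T = (S/σ)^(1/4).
T = (1830 / 5.67×10⁻⁸)^(1/4) = (3.23×10^10)^(1/4).
T = 424 K.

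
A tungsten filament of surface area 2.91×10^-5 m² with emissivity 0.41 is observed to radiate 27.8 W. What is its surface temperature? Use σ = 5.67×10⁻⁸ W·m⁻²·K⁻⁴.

From P = εσAT⁴, T = (P / εσA)^(1/4) = (27.8 / (0.41 × 5.67×10⁻⁸ × 2.91×10^-5))^(1/4).
T = (4.11×10^13)^(1/4) = 2530 K.

T ≈ 2530 K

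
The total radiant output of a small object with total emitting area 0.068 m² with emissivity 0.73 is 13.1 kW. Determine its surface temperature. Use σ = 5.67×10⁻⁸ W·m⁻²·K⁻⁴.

T ≈ 1470 K

From P = εσAT⁴, T = (P / εσA)^(1/4) = (13100 / (0.73 × 5.67×10⁻⁸ × 0.0680))^(1/4).
T = (4.65×10^12)^(1/4) = 1470 K.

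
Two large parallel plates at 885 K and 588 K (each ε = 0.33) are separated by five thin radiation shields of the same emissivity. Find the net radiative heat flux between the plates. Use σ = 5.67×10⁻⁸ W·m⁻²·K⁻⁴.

Each of the 6 gaps contributes resistance (2/ε − 1) = 2/0.33 − 1 = 5.061; total = 30.36.
q = σ(T₁⁴ − T₂⁴) / 30.36 = 5.67×10⁻⁸ × 4.94×10^11 / 30.36 = 922 W/m².

q ≈ 922 W/m²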